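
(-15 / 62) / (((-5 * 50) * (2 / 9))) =27 / 6200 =0.00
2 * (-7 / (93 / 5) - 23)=-4348 / 93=-46.75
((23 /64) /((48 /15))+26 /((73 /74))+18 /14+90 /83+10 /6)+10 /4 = 4300336165 /130292736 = 33.01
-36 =-36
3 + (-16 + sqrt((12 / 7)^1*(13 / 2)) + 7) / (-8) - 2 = 17 / 8 - sqrt(546) / 56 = 1.71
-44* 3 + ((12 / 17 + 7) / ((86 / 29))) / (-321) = -61951663 / 469302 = -132.01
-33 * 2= -66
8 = 8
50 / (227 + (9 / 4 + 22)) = 40 / 201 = 0.20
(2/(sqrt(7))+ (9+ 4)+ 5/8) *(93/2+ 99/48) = 111 *sqrt(7)/8+ 84693/128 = 698.37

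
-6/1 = -6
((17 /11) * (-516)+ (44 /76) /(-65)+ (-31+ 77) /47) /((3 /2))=-1017103034 /1915485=-530.99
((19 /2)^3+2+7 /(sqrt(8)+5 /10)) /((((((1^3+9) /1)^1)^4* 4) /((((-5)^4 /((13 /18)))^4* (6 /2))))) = 67275878906250* sqrt(2) /885391+1023616913818359375 /28332512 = 36236161218.26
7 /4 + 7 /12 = 7 /3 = 2.33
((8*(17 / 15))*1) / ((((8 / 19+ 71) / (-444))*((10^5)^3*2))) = -11951 / 424062500000000000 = -0.00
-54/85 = -0.64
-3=-3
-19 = -19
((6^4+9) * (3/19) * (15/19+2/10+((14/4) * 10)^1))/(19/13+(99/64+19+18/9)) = 308.88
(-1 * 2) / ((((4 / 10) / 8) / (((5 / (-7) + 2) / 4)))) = -90 / 7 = -12.86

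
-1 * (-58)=58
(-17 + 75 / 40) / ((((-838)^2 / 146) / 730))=-3224045 / 1404488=-2.30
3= 3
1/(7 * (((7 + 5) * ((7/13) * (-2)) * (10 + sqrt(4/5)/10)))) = -8125/7349412 + 65 * sqrt(5)/14698824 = -0.00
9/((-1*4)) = -9/4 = -2.25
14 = 14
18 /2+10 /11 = 109 /11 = 9.91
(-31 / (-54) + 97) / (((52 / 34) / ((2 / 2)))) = 89573 / 1404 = 63.80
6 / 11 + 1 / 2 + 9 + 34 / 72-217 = -81767 / 396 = -206.48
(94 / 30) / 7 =47 / 105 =0.45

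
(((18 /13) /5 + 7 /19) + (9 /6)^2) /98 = 14303 /484120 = 0.03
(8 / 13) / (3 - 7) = -0.15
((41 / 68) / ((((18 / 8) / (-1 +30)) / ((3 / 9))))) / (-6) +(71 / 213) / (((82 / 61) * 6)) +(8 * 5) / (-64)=-458615 / 451656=-1.02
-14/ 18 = -7/ 9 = -0.78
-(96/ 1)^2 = -9216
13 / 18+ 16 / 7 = 379 / 126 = 3.01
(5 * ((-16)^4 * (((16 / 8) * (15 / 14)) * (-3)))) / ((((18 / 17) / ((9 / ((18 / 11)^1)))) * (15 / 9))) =-45957120 / 7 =-6565302.86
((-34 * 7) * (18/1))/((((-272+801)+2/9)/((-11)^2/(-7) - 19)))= 1399032/4763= 293.73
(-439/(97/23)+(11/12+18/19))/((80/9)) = -6782673/589760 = -11.50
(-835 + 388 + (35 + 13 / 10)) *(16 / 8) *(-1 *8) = 32856 / 5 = 6571.20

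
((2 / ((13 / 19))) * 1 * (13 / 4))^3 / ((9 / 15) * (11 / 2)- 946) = -34295 / 37708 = -0.91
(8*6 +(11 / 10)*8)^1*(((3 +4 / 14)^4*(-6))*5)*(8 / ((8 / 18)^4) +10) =-58592828739 / 1372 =-42706143.40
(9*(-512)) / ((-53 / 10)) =46080 / 53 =869.43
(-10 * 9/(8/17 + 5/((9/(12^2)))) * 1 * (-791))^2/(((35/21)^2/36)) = 14646566529/1444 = 10143051.61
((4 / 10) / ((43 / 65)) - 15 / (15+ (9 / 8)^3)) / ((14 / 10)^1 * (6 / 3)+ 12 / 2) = -8455 / 241058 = -0.04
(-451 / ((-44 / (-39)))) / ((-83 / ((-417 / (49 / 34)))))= -11335311 / 8134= -1393.57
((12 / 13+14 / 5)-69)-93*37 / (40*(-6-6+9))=-19033 / 520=-36.60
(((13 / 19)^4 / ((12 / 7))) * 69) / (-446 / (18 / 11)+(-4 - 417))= -41384889 / 3253854728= -0.01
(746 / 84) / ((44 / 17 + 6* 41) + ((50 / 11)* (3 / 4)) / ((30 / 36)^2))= 69751 / 1990968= 0.04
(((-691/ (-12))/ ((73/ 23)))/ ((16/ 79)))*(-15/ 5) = -1255547/ 4672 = -268.74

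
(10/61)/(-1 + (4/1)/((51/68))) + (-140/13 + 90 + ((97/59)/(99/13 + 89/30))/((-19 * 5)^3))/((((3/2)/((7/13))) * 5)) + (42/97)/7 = 5.79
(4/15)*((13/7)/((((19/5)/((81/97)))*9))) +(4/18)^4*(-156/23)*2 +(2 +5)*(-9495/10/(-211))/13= 40528663655/16872263226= 2.40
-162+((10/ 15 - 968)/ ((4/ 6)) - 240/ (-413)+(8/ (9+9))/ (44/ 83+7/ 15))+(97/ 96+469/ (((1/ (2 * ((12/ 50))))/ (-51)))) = -16104298481779/ 1230079200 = -13092.08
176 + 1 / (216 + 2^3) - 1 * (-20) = 43905 / 224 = 196.00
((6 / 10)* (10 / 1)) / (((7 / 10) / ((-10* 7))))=-600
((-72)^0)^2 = 1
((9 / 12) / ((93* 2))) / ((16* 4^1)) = 1 / 15872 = 0.00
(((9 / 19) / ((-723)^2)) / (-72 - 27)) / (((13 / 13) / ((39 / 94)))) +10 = 34231779767 / 3423177978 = 10.00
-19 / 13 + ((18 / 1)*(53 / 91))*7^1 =935 / 13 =71.92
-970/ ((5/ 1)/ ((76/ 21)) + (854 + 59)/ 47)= -3464840/ 74323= -46.62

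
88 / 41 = 2.15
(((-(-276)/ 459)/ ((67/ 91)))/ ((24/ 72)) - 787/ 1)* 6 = -4707.30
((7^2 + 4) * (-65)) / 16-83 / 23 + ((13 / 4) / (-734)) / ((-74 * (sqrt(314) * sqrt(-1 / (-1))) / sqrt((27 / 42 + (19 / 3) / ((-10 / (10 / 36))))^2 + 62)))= -80563 / 368 + 13 * sqrt(11165790074) / 51574997376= -218.92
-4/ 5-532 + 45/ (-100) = -2133/ 4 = -533.25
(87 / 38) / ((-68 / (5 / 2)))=-435 / 5168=-0.08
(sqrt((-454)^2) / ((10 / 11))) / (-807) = -2497 / 4035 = -0.62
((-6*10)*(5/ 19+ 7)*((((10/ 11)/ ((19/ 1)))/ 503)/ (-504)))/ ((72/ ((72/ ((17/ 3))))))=3450/ 237692147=0.00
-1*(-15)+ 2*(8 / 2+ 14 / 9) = 235 / 9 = 26.11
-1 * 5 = -5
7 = 7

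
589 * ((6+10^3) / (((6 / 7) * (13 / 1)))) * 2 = 4147738 / 39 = 106352.26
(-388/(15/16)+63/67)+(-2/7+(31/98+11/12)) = -27050547/65660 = -411.98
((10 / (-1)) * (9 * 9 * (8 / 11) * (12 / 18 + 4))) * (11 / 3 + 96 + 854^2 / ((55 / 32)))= -141182054496 / 121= -1166793838.81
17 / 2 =8.50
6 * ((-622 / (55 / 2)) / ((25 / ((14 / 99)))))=-34832 / 45375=-0.77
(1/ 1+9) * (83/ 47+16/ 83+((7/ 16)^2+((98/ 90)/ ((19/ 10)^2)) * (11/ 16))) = 38246217425/ 1622316672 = 23.58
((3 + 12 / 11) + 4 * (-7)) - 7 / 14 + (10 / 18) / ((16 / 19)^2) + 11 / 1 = -319985 / 25344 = -12.63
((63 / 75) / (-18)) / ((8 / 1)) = -7 / 1200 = -0.01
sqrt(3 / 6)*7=7*sqrt(2) / 2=4.95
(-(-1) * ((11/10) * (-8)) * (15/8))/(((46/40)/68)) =-22440/23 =-975.65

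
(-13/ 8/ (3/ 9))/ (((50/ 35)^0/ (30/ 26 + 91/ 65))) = -249/ 20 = -12.45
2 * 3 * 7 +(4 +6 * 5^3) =796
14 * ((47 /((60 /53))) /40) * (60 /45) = 17437 /900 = 19.37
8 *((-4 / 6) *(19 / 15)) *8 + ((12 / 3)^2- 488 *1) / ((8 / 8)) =-23672 / 45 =-526.04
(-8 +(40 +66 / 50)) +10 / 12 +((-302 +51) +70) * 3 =-508.85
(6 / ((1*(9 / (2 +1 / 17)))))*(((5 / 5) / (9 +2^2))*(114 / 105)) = 76 / 663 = 0.11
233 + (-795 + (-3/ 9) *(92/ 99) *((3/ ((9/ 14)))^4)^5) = -7697479499708194875081506/ 1035574967097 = -7433049025206.10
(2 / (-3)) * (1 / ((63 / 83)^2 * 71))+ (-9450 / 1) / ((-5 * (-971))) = -1611178768 / 820880487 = -1.96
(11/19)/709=11/13471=0.00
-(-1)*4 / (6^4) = 1 / 324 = 0.00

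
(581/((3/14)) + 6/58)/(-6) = -235895/522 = -451.91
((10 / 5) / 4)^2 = 1 / 4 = 0.25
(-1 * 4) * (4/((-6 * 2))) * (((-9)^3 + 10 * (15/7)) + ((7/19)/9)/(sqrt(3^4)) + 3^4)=-27000020/32319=-835.42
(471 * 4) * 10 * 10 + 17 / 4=188404.25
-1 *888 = -888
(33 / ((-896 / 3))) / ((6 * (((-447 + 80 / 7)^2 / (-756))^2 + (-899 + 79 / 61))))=-24663885939 / 83146600322328016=-0.00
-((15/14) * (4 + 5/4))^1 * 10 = -225/4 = -56.25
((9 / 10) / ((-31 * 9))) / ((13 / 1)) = -1 / 4030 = -0.00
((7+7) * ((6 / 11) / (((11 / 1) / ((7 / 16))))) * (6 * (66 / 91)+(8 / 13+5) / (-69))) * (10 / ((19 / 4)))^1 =1876910 / 687401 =2.73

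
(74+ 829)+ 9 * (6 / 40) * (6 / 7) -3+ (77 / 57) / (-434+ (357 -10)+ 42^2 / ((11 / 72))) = 453231177757 / 502943490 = 901.16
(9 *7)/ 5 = 63/ 5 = 12.60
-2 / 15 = -0.13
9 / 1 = 9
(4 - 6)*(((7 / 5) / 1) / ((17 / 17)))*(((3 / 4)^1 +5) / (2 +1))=-161 / 30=-5.37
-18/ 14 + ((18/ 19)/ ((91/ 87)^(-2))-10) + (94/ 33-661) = -2467166738/ 3691149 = -668.40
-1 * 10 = -10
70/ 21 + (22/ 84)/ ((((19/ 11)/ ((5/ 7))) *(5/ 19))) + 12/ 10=2423/ 490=4.94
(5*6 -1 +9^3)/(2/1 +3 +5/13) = 4927/35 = 140.77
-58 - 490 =-548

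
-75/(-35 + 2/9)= 675/313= 2.16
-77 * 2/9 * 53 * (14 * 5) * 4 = -2285360/9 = -253928.89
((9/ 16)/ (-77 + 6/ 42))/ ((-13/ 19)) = 1197/ 111904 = 0.01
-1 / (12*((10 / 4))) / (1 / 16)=-8 / 15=-0.53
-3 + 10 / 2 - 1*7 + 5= 0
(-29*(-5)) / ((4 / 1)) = 36.25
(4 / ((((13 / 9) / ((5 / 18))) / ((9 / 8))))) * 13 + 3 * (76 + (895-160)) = 9777 / 4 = 2444.25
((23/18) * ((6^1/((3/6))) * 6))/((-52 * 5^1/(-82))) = 1886/65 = 29.02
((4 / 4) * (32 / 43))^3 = 32768 / 79507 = 0.41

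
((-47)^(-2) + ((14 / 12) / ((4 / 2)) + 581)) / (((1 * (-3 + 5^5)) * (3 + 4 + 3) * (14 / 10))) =15416623 / 1158611664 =0.01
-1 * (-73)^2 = -5329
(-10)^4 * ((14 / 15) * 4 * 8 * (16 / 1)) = 14336000 / 3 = 4778666.67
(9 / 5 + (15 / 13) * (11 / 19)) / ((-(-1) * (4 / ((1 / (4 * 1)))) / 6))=1143 / 1235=0.93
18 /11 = 1.64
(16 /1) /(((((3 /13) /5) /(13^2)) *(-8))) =-21970 /3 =-7323.33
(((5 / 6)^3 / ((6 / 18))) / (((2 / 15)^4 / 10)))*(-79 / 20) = -55546875 / 256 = -216979.98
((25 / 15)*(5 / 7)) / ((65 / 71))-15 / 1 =-3740 / 273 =-13.70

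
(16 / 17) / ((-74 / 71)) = -568 / 629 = -0.90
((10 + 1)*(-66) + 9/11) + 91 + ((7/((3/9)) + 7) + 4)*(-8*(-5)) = 7104/11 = 645.82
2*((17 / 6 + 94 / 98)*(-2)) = -2230 / 147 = -15.17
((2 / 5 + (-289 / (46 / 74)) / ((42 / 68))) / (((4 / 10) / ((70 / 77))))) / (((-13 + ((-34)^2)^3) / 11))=-9084220 / 746140526649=-0.00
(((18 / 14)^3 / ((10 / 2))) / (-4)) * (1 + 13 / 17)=-2187 / 11662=-0.19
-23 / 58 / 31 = -23 / 1798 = -0.01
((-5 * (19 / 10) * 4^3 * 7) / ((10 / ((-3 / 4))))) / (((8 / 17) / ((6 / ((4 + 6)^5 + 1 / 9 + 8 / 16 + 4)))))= 366282 / 9000415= 0.04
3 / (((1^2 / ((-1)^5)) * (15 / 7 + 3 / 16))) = -112 / 87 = -1.29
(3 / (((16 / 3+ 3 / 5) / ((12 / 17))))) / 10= 54 / 1513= 0.04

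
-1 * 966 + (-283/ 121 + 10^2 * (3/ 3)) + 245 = -75424/ 121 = -623.34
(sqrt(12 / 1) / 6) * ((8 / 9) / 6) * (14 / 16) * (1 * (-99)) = -77 * sqrt(3) / 18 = -7.41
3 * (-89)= -267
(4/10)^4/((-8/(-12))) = 24/625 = 0.04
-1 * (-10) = 10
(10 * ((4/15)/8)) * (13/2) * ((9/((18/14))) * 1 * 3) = 91/2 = 45.50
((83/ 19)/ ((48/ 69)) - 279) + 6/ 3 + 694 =128677/ 304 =423.28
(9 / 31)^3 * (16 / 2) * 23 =134136 / 29791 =4.50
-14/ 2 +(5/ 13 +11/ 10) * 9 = 6.36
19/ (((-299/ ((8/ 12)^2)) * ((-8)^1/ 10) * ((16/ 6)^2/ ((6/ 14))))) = 285/ 133952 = 0.00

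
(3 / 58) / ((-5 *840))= -1 / 81200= -0.00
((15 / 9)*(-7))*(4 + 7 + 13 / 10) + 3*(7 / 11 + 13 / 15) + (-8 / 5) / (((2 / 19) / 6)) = -25321 / 110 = -230.19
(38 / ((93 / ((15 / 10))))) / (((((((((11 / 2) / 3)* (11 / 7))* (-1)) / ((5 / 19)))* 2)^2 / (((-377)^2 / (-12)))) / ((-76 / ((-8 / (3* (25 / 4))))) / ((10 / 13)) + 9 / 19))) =-36844217926425 / 10486235584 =-3513.58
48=48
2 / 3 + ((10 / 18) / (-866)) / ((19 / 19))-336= -2613593 / 7794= -335.33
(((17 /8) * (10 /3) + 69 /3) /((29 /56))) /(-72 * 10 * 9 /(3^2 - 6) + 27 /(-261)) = -0.03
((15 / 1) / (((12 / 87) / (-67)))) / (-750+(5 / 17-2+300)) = 16.13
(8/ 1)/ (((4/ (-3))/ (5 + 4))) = -54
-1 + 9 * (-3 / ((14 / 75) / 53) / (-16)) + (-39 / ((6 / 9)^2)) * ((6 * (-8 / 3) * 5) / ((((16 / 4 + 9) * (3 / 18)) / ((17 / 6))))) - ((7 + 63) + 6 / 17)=36510253 / 3808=9587.78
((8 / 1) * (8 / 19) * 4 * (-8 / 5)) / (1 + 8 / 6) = -6144 / 665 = -9.24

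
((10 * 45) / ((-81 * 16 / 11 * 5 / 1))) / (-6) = 55 / 432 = 0.13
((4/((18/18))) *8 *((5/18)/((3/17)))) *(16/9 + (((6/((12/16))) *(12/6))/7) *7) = 217600/243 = 895.47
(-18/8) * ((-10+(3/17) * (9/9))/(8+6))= 1503/952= 1.58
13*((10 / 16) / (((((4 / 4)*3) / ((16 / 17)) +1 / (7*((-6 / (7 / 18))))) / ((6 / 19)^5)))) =27293760 / 3399683927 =0.01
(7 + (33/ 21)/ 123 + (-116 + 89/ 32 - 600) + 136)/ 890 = -3142063/ 4904256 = -0.64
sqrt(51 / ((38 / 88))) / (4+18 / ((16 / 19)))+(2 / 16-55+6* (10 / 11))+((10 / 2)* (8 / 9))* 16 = 16* sqrt(10659) / 3857+17179 / 792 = 22.12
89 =89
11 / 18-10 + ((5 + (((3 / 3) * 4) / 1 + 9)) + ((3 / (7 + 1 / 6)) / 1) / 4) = 8.72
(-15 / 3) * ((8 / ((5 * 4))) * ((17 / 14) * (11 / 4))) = -187 / 28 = -6.68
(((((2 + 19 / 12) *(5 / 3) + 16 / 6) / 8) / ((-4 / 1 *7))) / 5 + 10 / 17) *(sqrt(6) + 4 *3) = 397913 *sqrt(6) / 685440 + 397913 / 57120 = 8.39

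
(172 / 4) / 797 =43 / 797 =0.05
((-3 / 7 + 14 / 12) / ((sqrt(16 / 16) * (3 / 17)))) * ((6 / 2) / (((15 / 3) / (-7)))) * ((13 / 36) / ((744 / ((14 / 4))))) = -1547 / 51840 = -0.03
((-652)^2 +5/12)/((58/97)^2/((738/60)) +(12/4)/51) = 4836722.34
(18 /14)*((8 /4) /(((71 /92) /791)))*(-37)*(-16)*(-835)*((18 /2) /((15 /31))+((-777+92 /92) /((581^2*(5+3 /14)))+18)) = -11917904389000285824 /249939809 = -47683097929.39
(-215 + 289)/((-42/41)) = -1517/21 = -72.24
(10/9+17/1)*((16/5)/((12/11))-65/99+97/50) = 3402299/44550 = 76.37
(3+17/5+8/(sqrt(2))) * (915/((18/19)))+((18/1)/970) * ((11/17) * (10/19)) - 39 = 11590 * sqrt(2)/3+577336931/93993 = 11605.92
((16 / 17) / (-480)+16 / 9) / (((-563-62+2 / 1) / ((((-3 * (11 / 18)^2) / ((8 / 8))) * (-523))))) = -171939911 / 102944520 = -1.67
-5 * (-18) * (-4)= -360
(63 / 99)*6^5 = 54432 / 11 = 4948.36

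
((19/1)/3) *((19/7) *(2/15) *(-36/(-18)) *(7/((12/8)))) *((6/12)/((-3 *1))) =-1444/405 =-3.57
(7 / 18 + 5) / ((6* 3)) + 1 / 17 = 1973 / 5508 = 0.36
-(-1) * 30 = 30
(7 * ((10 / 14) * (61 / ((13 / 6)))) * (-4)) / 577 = -7320 / 7501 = -0.98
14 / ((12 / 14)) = 49 / 3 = 16.33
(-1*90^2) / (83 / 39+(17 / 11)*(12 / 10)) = -17374500 / 8543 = -2033.77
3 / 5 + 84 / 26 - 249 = -15936 / 65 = -245.17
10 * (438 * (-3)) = -13140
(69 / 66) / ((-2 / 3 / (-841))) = 58029 / 44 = 1318.84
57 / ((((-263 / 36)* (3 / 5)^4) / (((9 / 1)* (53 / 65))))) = -1510500 / 3419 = -441.80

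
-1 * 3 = -3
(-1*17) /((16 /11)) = -187 /16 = -11.69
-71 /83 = -0.86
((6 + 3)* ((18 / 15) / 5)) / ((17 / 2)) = 108 / 425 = 0.25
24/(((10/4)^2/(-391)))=-37536/25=-1501.44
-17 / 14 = -1.21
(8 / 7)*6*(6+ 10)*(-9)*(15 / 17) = -103680 / 119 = -871.26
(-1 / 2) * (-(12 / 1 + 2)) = 7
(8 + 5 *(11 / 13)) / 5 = 159 / 65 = 2.45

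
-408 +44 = -364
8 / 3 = 2.67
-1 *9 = -9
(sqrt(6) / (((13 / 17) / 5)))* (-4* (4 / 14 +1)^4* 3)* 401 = -2683580220* sqrt(6) / 31213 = -210598.22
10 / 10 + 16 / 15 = 31 / 15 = 2.07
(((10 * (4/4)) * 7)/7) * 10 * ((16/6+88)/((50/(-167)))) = -90848/3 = -30282.67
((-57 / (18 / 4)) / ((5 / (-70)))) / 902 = 266 / 1353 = 0.20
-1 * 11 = -11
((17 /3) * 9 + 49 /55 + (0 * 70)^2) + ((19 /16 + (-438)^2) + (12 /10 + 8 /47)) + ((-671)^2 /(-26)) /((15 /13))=21948562729 /124080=176890.42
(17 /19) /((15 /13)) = 221 /285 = 0.78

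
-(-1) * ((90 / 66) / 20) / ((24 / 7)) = 7 / 352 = 0.02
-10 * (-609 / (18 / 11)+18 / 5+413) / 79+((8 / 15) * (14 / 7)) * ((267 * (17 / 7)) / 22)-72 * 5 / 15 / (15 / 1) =2209451 / 91245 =24.21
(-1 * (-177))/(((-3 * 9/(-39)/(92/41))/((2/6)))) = 70564/369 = 191.23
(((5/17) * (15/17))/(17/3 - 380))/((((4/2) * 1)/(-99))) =22275/649094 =0.03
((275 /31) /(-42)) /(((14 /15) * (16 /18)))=-12375 /48608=-0.25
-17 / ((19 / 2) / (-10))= 340 / 19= 17.89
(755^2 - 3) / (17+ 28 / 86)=24510946 / 745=32900.60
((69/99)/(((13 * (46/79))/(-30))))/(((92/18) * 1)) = -3555/6578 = -0.54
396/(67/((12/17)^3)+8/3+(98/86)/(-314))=4619628288/2253299693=2.05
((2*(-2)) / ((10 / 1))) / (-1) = 2 / 5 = 0.40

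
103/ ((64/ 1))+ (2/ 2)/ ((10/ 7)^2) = 3359/ 1600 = 2.10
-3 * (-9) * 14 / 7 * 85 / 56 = 2295 / 28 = 81.96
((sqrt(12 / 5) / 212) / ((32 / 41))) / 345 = 41* sqrt(15) / 5851200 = 0.00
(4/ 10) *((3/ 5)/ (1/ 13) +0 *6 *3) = 78/ 25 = 3.12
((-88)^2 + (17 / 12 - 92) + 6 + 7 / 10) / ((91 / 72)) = 2757642 / 455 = 6060.75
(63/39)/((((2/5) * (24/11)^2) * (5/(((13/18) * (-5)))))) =-4235/6912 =-0.61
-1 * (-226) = 226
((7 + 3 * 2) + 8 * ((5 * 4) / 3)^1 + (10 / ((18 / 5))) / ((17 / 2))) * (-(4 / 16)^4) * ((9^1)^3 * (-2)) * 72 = 7435071 / 272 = 27334.82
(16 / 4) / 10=2 / 5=0.40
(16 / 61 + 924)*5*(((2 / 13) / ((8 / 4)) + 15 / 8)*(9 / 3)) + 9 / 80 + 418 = 1743296057 / 63440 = 27479.45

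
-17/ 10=-1.70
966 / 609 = 46 / 29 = 1.59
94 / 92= 47 / 46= 1.02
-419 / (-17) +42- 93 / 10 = 9749 / 170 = 57.35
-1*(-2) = 2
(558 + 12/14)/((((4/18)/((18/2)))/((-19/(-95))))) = 158436/35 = 4526.74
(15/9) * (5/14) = 25/42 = 0.60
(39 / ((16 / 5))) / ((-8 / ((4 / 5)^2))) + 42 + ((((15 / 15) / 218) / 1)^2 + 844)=420599291 / 475240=885.03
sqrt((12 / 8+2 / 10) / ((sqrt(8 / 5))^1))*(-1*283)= -328.08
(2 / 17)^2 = 4 / 289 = 0.01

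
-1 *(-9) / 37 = 9 / 37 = 0.24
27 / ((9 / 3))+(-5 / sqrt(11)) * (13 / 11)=9 - 65 * sqrt(11) / 121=7.22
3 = 3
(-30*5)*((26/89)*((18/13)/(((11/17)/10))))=-918000/979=-937.69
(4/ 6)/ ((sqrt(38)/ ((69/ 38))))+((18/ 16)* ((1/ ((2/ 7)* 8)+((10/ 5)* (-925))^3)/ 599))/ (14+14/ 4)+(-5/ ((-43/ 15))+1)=-39205263669611/ 57695680+23* sqrt(38)/ 722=-679517.99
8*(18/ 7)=144/ 7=20.57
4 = 4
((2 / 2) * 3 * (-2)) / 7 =-6 / 7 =-0.86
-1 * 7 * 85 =-595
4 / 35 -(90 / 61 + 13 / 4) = -39379 / 8540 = -4.61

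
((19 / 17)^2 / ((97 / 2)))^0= 1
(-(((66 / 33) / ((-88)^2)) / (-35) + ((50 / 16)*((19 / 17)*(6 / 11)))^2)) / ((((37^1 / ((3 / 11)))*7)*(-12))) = 142143461 / 446327530880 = 0.00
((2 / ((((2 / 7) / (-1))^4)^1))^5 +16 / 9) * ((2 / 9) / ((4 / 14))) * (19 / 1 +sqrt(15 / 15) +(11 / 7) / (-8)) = 796406609917046817373 / 21233664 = 37506791570076.97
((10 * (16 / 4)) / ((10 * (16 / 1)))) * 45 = 45 / 4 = 11.25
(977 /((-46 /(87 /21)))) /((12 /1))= -28333 /3864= -7.33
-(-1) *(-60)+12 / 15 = -296 / 5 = -59.20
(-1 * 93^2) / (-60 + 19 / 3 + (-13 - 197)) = 25947 / 791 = 32.80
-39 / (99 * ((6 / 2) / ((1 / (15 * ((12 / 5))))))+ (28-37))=-13 / 3561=-0.00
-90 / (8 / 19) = -855 / 4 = -213.75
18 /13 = 1.38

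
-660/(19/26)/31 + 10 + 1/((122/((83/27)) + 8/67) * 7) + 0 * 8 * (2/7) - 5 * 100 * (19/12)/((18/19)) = -10531830409826/12321119601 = -854.78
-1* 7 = -7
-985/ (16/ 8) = -985/ 2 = -492.50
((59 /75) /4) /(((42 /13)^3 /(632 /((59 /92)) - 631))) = 9190051 /4445280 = 2.07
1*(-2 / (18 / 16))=-16 / 9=-1.78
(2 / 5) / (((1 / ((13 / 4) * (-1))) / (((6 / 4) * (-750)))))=2925 / 2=1462.50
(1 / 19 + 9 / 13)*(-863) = -158792 / 247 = -642.88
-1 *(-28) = 28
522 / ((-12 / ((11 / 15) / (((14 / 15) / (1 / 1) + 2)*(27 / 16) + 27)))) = -638 / 639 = -1.00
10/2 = 5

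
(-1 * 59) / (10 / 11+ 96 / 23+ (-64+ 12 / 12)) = 14927 / 14653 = 1.02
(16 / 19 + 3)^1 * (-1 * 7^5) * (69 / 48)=-28218953 / 304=-92825.50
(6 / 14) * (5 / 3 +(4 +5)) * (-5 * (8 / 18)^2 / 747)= -2560 / 423549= -0.01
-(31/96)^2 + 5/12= 0.31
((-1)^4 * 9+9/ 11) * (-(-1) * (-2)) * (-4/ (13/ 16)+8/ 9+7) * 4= -33312/ 143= -232.95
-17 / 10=-1.70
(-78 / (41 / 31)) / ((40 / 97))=-117273 / 820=-143.02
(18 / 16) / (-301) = -9 / 2408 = -0.00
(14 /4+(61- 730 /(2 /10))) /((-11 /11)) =7171 /2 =3585.50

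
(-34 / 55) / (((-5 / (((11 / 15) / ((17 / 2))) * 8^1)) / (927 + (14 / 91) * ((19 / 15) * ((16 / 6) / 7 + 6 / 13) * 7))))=9034976 / 114075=79.20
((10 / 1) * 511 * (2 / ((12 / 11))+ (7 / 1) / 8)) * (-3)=-166075 / 4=-41518.75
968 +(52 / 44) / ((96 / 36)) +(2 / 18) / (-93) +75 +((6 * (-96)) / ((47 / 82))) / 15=16901464241 / 17309160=976.45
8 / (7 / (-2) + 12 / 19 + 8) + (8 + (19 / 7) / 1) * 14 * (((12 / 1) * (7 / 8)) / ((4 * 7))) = 45091 / 780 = 57.81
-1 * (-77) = 77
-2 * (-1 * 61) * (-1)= -122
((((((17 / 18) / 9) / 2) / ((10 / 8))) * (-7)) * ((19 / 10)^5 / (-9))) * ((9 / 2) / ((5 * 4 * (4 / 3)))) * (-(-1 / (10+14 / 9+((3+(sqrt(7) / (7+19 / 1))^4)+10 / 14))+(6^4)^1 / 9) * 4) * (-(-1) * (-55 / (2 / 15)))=952028651231987 / 29385962500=32397.40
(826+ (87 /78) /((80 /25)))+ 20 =352081 /416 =846.35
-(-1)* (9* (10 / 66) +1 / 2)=41 / 22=1.86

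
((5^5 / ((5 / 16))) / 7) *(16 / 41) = 557.49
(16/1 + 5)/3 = 7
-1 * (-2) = 2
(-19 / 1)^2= 361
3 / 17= 0.18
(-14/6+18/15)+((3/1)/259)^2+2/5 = -737756/1006215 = -0.73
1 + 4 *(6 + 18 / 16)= 59 / 2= 29.50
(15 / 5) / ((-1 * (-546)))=1 / 182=0.01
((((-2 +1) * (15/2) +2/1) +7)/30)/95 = 1/1900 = 0.00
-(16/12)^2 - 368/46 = -9.78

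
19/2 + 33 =42.50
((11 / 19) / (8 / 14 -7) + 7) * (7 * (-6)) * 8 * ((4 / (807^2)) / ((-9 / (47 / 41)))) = 124398848 / 68488601085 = 0.00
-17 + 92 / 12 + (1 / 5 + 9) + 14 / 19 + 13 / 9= 1751 / 855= 2.05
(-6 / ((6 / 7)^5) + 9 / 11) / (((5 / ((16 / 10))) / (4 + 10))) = -1212491 / 22275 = -54.43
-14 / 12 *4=-14 / 3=-4.67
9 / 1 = 9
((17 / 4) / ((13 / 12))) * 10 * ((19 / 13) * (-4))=-38760 / 169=-229.35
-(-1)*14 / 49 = 2 / 7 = 0.29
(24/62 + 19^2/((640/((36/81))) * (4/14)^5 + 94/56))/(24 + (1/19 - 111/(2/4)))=-0.41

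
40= 40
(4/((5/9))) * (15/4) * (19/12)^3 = 6859/64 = 107.17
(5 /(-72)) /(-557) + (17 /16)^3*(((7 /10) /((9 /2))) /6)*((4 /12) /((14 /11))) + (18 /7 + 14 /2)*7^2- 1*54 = 1533864188351 /3695984640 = 415.01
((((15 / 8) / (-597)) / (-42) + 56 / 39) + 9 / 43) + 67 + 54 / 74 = 95942031175 / 1382948112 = 69.38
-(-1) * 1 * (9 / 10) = 9 / 10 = 0.90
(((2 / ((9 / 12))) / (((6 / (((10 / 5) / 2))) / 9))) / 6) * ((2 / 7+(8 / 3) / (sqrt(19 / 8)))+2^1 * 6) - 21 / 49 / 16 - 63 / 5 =-3.28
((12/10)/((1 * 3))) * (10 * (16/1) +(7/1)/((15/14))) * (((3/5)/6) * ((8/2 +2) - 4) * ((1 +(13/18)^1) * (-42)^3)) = -212489872/125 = -1699918.98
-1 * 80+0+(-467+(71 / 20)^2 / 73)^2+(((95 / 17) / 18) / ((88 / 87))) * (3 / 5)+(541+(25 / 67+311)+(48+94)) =2337832922308202049 / 10682726560000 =218842.34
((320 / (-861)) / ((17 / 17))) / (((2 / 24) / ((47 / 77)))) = -60160 / 22099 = -2.72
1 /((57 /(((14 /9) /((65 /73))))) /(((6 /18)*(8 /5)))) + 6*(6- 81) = -225070574 /500175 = -449.98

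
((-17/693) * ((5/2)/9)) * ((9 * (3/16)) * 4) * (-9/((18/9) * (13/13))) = 255/1232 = 0.21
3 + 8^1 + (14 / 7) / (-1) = 9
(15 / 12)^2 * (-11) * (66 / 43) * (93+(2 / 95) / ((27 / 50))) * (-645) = 721901125 / 456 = 1583116.50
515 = 515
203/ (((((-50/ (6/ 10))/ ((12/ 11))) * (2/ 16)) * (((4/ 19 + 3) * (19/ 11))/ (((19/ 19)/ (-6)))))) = 4872/ 7625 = 0.64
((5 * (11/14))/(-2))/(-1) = 55/28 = 1.96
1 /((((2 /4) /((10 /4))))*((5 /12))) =12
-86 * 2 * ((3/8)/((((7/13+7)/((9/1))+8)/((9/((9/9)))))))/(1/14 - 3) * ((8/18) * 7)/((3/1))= 493038/21197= 23.26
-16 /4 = -4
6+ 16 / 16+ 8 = 15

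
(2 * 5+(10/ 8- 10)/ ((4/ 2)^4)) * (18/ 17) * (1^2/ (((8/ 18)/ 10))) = 225.21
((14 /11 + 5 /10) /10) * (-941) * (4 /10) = -66.73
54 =54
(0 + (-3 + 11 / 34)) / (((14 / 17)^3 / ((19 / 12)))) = -71383 / 9408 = -7.59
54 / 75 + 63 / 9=193 / 25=7.72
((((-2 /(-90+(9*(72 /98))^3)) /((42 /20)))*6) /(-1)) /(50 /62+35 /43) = 22403731 /1264885956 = 0.02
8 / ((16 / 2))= 1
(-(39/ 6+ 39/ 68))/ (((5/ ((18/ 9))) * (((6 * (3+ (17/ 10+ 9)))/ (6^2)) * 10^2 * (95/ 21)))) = -30303/ 11062750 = -0.00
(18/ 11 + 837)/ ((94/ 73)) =673425/ 1034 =651.28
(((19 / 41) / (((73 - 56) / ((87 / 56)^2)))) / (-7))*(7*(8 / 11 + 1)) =-2732409 / 24043712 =-0.11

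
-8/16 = -1/2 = -0.50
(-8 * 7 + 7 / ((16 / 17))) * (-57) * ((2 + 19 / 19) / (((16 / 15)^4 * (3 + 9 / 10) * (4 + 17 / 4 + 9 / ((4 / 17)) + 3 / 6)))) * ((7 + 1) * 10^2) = 280266328125 / 10010624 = 27996.89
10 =10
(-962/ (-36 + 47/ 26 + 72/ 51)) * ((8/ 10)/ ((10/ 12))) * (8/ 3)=27213056/ 362225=75.13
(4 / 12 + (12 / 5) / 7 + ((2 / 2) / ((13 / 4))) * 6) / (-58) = -3443 / 79170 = -0.04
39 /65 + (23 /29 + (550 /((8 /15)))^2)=2467268857 /2320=1063477.96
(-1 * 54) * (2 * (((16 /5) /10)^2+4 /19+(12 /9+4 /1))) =-7241328 /11875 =-609.80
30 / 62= 15 / 31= 0.48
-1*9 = -9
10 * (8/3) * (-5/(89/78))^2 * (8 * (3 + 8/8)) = 129792000/7921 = 16385.81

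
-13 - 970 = -983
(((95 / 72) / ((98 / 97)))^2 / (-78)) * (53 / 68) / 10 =-900111985 / 528141938688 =-0.00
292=292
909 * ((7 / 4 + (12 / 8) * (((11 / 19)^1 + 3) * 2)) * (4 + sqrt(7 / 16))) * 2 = 862641 * sqrt(7) / 152 + 1725282 / 19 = 105819.67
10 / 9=1.11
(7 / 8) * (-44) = -77 / 2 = -38.50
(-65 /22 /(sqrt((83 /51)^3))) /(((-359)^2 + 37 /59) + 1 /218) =-21318765 *sqrt(4233) /125616995276113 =-0.00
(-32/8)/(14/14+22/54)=-54/19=-2.84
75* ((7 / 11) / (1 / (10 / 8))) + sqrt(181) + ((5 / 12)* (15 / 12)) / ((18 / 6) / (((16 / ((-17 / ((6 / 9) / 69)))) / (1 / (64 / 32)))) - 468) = sqrt(181) + 319003975 / 5347188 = 73.11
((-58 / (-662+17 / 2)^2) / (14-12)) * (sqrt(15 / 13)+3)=-348 / 1708249-116 * sqrt(195) / 22207237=-0.00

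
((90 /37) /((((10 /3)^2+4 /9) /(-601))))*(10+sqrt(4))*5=-3651075 /481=-7590.59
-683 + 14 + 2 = -667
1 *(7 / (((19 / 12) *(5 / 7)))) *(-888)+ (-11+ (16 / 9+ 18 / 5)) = -4704103 / 855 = -5501.87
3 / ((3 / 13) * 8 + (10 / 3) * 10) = 117 / 1372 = 0.09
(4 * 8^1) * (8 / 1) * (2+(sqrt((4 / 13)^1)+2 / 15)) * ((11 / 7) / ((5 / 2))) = 11264 * sqrt(13) / 455+180224 / 525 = 432.54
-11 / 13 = -0.85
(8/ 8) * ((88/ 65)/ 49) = 88/ 3185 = 0.03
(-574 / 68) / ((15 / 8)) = -1148 / 255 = -4.50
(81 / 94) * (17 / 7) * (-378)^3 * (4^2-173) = 834028625052 / 47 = 17745289894.72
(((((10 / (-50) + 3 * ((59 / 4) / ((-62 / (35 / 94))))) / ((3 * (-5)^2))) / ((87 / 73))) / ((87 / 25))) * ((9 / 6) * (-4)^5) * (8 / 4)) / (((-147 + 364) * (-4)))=-63407216 / 11965415805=-0.01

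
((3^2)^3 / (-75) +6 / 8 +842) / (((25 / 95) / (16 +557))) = 906919761 / 500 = 1813839.52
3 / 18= 1 / 6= 0.17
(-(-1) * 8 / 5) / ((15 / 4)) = 32 / 75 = 0.43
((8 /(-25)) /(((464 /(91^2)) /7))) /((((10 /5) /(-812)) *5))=405769 /125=3246.15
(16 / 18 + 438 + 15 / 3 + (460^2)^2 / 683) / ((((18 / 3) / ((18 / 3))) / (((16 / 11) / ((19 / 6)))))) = 678692662880 / 22539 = 30111924.35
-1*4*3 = -12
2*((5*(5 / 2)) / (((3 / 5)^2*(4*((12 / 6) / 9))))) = 625 / 8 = 78.12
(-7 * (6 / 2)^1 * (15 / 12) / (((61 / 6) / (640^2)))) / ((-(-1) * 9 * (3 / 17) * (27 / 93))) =-3777536000 / 1647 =-2293585.91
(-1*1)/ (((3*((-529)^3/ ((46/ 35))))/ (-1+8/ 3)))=2/ 405489609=0.00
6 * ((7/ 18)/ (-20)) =-7/ 60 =-0.12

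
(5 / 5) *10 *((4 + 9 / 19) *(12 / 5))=2040 / 19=107.37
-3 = -3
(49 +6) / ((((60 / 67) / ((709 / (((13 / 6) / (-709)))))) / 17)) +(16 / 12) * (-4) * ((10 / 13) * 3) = -6298090569 / 26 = -242234252.65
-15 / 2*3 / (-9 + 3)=15 / 4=3.75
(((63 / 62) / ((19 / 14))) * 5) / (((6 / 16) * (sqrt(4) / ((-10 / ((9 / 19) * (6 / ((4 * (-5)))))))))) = 98000 / 279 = 351.25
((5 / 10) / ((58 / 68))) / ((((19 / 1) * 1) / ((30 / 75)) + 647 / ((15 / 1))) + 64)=510 / 134531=0.00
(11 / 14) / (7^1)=11 / 98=0.11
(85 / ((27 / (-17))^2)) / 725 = 0.05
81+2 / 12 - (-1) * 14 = 95.17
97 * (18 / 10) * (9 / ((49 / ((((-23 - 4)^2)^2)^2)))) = 2219048868131217 / 245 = 9057342318902.93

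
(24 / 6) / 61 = 4 / 61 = 0.07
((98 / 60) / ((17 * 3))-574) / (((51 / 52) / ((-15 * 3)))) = 22832446 / 867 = 26335.00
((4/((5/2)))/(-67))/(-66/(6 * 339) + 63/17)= -23052/3545975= -0.01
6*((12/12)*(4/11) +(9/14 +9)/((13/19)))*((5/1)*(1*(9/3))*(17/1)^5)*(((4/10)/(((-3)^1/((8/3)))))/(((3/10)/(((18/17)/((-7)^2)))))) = -2320654370880/49049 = -47312980.30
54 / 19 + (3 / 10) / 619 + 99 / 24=3277833 / 470440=6.97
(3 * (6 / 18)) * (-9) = -9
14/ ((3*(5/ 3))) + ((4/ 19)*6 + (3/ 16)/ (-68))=419683/ 103360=4.06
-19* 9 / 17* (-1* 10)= 1710 / 17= 100.59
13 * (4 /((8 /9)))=117 /2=58.50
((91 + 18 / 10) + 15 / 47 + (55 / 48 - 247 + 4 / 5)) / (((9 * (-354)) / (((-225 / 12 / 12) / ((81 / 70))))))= -299919725 / 4657575168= -0.06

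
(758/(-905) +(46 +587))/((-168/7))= -572107/21720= -26.34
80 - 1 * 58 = 22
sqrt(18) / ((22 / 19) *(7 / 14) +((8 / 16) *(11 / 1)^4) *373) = 114 *sqrt(2) / 103760789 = 0.00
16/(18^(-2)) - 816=4368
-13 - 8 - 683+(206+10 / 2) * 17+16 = 2899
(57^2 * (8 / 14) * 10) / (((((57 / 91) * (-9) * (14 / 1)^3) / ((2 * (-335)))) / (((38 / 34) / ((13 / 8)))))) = 9674800 / 17493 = 553.07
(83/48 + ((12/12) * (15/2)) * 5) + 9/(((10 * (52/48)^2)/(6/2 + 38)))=70.67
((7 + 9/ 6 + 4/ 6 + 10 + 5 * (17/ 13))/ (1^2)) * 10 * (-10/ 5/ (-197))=20050/ 7683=2.61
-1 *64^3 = -262144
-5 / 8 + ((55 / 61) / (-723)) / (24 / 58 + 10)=-33304145 / 53276424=-0.63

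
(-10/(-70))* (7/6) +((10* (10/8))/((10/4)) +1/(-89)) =2753/534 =5.16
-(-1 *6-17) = 23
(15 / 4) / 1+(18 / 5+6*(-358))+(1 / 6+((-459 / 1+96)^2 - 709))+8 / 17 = 128919.99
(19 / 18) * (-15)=-95 / 6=-15.83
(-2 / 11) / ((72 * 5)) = -1 / 1980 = -0.00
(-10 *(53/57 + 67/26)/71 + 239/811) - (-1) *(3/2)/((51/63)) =2399060419/1450695714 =1.65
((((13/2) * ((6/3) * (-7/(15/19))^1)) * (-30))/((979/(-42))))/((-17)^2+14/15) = -2178540/4257671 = -0.51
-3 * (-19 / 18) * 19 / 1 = 361 / 6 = 60.17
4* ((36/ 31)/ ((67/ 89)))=12816/ 2077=6.17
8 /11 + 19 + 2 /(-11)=215 /11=19.55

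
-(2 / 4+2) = -5 / 2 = -2.50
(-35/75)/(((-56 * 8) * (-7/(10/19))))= -1/12768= -0.00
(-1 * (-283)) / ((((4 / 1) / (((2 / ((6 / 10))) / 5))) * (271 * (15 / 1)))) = 283 / 24390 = 0.01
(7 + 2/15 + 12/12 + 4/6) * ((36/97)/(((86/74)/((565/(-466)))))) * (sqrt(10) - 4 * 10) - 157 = -20125271/971843 - 3311352 * sqrt(10)/971843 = -31.48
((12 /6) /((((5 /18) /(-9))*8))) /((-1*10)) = 81 /100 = 0.81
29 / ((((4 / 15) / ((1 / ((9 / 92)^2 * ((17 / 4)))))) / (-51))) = -1227280 / 9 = -136364.44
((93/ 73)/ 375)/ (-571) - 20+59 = 203204594/ 5210375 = 39.00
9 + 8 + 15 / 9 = 56 / 3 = 18.67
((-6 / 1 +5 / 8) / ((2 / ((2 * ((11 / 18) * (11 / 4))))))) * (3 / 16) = -5203 / 3072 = -1.69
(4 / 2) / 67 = 2 / 67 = 0.03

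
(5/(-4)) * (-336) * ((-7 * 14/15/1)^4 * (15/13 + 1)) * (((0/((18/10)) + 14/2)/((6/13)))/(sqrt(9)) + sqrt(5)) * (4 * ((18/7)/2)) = 41322093568 * sqrt(5)/4875 + 144627327488/3375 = 61806184.59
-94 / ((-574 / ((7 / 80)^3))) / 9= 2303 / 188928000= 0.00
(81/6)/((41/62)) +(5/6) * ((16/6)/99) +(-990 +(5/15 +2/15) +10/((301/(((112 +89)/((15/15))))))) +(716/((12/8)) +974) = 26880123764/54979155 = 488.91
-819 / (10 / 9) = -7371 / 10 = -737.10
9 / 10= 0.90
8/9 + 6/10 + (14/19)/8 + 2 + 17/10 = 18061/3420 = 5.28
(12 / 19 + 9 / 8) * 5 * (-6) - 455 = -38585 / 76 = -507.70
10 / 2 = 5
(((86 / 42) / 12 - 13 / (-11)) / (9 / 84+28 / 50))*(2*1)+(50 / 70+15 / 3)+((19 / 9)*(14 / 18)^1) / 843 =23990855437 / 2455388397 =9.77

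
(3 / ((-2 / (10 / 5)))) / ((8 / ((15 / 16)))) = -45 / 128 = -0.35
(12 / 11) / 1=12 / 11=1.09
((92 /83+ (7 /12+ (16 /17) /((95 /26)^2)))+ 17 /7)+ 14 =19458356527 /1069679100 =18.19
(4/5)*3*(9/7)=108/35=3.09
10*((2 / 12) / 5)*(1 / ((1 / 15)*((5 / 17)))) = 17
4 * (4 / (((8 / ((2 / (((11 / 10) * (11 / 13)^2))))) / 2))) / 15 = 2704 / 3993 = 0.68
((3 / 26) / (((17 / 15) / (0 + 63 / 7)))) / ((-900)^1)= -9 / 8840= -0.00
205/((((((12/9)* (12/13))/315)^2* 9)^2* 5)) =142335903425625/65536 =2171873526.39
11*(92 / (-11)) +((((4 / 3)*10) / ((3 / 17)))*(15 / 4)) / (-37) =-11062 / 111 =-99.66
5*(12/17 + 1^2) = 145/17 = 8.53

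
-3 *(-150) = 450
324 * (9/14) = 1458/7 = 208.29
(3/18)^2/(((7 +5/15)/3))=1/88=0.01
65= 65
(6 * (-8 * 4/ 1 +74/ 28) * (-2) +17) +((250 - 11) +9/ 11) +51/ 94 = 4412621/ 7238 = 609.65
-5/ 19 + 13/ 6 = 217/ 114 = 1.90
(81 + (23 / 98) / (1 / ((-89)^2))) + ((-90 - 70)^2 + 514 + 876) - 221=2813483 / 98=28709.01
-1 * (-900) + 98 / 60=27049 / 30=901.63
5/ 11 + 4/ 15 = 119/ 165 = 0.72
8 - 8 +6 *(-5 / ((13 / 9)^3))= -21870 / 2197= -9.95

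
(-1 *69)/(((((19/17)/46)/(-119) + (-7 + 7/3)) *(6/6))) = 19263006/1302869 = 14.79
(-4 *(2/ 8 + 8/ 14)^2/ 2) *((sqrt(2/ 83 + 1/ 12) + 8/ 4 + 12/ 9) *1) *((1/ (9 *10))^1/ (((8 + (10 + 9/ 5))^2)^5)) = -5166015625/ 957197988189318672226584 - 1033203125 *sqrt(26643)/ 317789732078853799179225888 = -0.00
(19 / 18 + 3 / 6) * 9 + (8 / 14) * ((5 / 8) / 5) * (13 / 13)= 197 / 14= 14.07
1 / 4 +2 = 9 / 4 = 2.25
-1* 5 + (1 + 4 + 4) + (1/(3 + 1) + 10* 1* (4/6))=131/12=10.92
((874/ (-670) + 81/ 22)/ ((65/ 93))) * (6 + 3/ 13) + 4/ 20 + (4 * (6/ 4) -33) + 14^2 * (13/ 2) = 7899110773/ 6227650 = 1268.39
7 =7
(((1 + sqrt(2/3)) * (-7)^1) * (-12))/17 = 8.98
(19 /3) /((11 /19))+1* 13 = 790 /33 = 23.94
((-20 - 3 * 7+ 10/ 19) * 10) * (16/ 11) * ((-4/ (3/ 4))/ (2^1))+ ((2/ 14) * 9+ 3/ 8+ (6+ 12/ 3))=55531351/ 35112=1581.55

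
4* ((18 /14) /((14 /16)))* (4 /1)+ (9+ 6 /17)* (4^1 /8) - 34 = -9685 /1666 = -5.81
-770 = -770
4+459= 463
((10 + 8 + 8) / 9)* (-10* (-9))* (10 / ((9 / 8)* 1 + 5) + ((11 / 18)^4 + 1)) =926855345 / 1285956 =720.75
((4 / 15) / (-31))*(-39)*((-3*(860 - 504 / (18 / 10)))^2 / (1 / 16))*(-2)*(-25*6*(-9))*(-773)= 1051465618944000 / 31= 33918245772387.10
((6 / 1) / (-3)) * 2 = -4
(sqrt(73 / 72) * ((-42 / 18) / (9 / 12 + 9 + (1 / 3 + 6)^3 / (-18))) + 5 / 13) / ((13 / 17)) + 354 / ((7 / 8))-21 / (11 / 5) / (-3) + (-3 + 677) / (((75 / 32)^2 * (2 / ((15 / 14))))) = 3213 * sqrt(146) / 55133 + 2312998546 / 4879875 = 474.69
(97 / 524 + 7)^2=14175225 / 274576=51.63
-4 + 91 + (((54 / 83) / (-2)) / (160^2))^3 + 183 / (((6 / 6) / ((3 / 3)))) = 2590108381347839980317 / 9592994004992000000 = 270.00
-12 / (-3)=4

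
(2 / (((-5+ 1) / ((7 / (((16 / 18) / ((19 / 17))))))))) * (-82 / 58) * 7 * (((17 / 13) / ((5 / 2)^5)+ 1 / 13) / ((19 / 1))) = 66339189 / 320450000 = 0.21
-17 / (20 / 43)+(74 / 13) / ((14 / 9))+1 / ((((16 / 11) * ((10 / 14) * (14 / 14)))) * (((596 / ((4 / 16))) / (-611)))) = -575115773 / 17355520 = -33.14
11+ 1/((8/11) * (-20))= 1749/160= 10.93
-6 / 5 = -1.20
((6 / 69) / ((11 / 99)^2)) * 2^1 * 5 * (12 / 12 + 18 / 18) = 140.87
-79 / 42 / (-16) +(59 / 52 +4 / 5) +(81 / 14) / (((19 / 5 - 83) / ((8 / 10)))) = 957949 / 480480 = 1.99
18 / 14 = 9 / 7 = 1.29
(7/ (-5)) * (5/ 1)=-7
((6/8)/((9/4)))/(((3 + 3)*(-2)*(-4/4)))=1/36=0.03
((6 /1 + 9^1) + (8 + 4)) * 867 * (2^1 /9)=5202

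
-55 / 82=-0.67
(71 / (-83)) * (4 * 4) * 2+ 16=-944 / 83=-11.37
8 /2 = 4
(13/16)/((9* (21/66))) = 143/504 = 0.28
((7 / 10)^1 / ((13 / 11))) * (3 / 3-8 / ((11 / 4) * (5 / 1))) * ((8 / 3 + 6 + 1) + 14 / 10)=13363 / 4875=2.74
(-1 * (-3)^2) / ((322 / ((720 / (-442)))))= 1620 / 35581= 0.05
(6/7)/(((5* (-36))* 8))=-0.00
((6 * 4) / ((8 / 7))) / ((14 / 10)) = 15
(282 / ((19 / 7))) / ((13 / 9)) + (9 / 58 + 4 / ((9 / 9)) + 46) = 1748951 / 14326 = 122.08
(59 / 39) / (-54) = -59 / 2106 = -0.03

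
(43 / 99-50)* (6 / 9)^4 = -78512 / 8019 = -9.79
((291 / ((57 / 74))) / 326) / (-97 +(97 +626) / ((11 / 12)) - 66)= 0.00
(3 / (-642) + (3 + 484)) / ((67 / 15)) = 1563255 / 14338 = 109.03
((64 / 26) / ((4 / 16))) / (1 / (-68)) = -8704 / 13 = -669.54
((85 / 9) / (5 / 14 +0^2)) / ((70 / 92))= 1564 / 45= 34.76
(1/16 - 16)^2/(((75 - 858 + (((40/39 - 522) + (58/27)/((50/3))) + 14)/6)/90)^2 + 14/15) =10139105422265625/3745663078942864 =2.71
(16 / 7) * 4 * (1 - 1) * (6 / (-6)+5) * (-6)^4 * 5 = 0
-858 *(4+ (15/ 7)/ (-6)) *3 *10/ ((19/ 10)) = -6563700/ 133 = -49351.13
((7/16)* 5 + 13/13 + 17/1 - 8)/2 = 6.09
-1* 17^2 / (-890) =289 / 890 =0.32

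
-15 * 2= -30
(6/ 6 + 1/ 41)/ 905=42/ 37105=0.00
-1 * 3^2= -9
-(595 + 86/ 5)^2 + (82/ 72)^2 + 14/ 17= -206432525047/ 550800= -374786.72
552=552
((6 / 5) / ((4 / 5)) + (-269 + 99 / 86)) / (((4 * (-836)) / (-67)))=-767351 / 143792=-5.34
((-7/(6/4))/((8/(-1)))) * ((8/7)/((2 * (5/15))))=1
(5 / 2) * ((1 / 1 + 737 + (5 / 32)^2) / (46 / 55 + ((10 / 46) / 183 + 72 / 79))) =69104988041925 / 65505015808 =1054.96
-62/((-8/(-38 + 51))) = 403/4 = 100.75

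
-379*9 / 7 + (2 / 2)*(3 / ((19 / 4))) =-64725 / 133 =-486.65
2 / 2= 1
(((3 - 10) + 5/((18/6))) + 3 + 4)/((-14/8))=-20/21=-0.95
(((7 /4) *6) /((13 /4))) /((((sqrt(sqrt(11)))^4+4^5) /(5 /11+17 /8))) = 1589 /197340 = 0.01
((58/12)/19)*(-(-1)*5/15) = 29/342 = 0.08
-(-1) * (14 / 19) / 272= 0.00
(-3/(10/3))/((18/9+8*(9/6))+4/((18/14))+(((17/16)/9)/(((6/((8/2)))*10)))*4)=-486/9257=-0.05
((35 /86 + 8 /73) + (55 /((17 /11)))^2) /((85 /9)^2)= 186206216337 /13108620950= 14.20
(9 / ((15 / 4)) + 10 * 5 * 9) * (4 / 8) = 1131 / 5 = 226.20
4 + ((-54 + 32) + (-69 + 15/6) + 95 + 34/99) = 2147/198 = 10.84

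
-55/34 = -1.62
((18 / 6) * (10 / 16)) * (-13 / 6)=-65 / 16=-4.06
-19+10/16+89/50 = -3319/200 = -16.60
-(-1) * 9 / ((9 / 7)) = 7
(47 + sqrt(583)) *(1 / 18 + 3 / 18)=2 *sqrt(583) / 9 + 94 / 9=15.81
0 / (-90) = 0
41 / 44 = 0.93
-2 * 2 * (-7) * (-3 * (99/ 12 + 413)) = -35385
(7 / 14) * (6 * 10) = 30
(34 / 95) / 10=17 / 475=0.04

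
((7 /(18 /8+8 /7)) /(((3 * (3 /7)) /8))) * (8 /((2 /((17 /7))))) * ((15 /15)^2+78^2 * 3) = 1946207872 /855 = 2276266.52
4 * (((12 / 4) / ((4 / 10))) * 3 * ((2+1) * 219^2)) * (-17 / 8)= -27517623.75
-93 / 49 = -1.90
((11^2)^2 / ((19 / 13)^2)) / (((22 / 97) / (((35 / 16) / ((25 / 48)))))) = 458200743 / 3610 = 126925.41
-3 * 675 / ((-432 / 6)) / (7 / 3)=675 / 56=12.05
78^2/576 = 169/16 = 10.56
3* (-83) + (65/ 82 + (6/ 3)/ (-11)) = -224047/ 902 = -248.39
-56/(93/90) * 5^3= -210000/31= -6774.19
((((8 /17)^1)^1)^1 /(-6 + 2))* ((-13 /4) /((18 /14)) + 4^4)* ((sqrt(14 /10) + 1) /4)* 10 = -9125* sqrt(35) /612 - 45625 /612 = -162.76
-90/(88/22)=-45/2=-22.50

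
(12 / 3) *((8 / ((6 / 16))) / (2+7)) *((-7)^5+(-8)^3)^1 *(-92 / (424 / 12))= 67982848 / 159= 427565.08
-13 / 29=-0.45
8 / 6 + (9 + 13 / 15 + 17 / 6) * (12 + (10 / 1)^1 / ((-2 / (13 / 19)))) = 62863 / 570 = 110.29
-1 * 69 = -69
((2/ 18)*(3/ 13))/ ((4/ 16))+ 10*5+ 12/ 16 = 50.85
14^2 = 196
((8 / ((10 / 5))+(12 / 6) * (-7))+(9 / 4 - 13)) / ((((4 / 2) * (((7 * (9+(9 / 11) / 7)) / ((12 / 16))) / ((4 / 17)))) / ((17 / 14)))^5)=-13367233 / 48298032019550896128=-0.00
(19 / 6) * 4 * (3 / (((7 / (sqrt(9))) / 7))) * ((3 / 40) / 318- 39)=-9425463 / 2120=-4445.97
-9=-9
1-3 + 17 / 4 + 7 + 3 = 49 / 4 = 12.25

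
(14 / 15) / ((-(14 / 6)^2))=-6 / 35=-0.17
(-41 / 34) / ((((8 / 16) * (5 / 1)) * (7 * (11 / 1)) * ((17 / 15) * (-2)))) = 123 / 44506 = 0.00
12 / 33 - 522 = -5738 / 11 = -521.64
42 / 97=0.43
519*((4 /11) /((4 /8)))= 4152 /11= 377.45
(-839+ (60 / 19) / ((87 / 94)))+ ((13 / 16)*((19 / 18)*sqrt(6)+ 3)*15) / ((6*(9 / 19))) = -43518779 / 52896+ 23465*sqrt(6) / 5184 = -811.64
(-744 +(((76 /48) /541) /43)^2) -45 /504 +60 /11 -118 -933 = -10738634483008633 /6000461569872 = -1789.63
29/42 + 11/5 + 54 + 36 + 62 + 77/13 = 439021/2730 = 160.81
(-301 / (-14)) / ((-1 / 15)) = -645 / 2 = -322.50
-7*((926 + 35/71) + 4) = -462455/71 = -6513.45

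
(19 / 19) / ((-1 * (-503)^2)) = -1 / 253009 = -0.00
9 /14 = 0.64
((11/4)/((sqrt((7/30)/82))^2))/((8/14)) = 1691.25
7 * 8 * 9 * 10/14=360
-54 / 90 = -0.60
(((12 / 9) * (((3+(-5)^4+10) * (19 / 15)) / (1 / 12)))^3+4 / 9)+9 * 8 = 7295965757061908 / 3375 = 2161767631722.05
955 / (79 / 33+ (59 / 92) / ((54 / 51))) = 17396280 / 54641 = 318.37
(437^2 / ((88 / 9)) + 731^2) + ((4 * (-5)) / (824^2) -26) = 1034169584763 / 1867184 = 553865.92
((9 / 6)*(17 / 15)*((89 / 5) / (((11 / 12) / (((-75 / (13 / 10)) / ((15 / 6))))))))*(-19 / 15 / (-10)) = -344964 / 3575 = -96.49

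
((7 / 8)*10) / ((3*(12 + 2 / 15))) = 25 / 104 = 0.24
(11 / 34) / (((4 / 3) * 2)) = 0.12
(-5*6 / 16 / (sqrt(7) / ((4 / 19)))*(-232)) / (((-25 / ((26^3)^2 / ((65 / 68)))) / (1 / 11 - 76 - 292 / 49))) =24813572450374656*sqrt(7) / 1792175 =36631769689.22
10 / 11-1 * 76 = -826 / 11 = -75.09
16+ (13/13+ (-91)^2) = 8298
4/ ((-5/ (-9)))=36/ 5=7.20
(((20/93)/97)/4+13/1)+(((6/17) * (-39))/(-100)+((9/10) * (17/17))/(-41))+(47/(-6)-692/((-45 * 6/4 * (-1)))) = -14059287037/2829436650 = -4.97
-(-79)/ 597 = 0.13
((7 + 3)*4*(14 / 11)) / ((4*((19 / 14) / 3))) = 5880 / 209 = 28.13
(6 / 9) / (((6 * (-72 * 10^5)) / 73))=-73 / 64800000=-0.00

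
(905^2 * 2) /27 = 1638050 /27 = 60668.52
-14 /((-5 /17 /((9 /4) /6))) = 357 /20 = 17.85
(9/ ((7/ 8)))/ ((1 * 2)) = 36/ 7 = 5.14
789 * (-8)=-6312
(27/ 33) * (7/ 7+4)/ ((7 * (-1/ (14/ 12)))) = -15/ 22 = -0.68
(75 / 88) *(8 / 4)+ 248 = 10987 / 44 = 249.70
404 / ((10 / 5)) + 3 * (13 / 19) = 3877 / 19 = 204.05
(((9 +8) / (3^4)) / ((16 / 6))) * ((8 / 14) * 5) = 85 / 378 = 0.22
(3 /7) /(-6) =-1 /14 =-0.07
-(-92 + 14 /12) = 90.83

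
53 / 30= 1.77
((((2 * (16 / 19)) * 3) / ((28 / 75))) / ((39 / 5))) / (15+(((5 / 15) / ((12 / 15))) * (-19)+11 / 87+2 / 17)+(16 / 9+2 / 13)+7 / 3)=53244000 / 355726987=0.15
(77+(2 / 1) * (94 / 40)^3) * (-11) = -4530053 / 4000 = -1132.51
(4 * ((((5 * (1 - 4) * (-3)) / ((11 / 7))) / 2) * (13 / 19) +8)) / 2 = 7439 / 209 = 35.59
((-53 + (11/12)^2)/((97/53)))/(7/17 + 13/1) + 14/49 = -41002469/22292928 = -1.84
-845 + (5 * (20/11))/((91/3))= -845545/1001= -844.70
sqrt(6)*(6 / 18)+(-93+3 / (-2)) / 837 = -7 / 62+sqrt(6) / 3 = 0.70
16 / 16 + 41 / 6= 47 / 6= 7.83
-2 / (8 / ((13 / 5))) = -13 / 20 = -0.65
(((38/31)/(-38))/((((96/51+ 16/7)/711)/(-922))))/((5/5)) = 39004749/7688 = 5073.46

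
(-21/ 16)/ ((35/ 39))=-117/ 80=-1.46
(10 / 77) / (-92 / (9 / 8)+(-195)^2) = 90 / 26294653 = 0.00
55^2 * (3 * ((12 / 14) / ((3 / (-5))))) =-90750 / 7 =-12964.29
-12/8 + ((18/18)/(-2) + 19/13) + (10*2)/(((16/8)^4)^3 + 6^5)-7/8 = -6809/4823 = -1.41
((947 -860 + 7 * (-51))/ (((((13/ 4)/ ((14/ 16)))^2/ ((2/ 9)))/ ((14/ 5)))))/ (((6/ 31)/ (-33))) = 350889/ 169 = 2076.27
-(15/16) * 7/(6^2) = -35/192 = -0.18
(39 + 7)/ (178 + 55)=46/ 233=0.20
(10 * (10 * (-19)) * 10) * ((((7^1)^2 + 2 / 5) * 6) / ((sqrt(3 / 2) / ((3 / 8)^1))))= -703950 * sqrt(6)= -1724318.30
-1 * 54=-54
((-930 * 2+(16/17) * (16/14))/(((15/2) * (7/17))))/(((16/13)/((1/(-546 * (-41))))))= -55303/2531340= -0.02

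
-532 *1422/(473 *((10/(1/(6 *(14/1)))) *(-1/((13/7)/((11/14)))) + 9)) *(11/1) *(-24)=-52416/43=-1218.98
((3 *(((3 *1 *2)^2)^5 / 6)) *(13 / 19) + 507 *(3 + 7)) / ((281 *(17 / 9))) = 3538138266 / 90763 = 38982.17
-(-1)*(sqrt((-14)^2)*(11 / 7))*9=198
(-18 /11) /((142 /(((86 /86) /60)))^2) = -1 /44360800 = -0.00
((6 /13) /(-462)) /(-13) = 1 /13013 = 0.00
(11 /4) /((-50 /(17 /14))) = -187 /2800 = -0.07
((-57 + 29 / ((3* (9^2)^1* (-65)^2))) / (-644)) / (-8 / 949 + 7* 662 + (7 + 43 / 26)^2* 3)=4271992558 / 234508241379825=0.00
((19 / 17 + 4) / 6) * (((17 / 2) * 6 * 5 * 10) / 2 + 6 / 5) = 185049 / 170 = 1088.52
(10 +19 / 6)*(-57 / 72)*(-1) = 1501 / 144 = 10.42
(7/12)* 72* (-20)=-840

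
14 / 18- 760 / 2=-3413 / 9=-379.22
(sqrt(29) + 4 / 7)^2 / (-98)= -1437 / 4802 - 4 * sqrt(29) / 343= -0.36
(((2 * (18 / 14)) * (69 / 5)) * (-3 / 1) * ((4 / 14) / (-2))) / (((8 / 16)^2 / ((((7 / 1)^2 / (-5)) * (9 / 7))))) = -134136 / 175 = -766.49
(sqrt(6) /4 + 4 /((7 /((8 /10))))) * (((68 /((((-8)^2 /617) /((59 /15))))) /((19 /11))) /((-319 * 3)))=-618851 * sqrt(6) /1586880-618851 /867825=-1.67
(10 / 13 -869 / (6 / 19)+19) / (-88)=213101 / 6864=31.05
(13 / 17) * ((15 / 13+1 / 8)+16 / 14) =1763 / 952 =1.85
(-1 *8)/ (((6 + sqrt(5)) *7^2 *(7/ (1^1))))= -0.00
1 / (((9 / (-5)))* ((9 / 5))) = -25 / 81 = -0.31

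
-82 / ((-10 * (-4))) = -41 / 20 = -2.05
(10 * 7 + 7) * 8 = 616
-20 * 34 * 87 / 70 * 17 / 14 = -50286 / 49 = -1026.24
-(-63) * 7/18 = 49/2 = 24.50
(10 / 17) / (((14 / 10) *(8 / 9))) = 225 / 476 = 0.47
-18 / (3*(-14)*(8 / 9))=27 / 56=0.48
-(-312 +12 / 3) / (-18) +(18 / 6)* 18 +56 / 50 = 8552 / 225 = 38.01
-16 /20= -4 /5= -0.80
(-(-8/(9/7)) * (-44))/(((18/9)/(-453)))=186032/3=62010.67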